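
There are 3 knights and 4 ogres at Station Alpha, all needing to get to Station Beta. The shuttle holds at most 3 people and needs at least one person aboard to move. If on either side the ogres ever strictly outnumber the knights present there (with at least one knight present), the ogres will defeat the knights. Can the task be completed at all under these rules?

No

The ogres already outnumber the knights at Station Alpha before anyone moves, so the starting position itself is disallowed.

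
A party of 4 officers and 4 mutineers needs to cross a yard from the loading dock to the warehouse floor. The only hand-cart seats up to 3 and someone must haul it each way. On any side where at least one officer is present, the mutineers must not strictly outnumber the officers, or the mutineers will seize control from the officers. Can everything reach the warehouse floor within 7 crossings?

Counting alone: each trip to the warehouse floor takes at most 3 across and each return brings at least 1 back, so after t trips out (and t−1 returns) at most 3t − (t−1) of the 8 are across; that first reaches 8 at t = 4, so at least 7 crossings are needed.
The safety rule pushes this higher. Following every safe sequence of crossings, the most of the 8 that can be at the warehouse floor as the hand-cart arrives there on crossing 7 is 7 — never all 8.
So the move cannot be finished within 7 crossings. (The shortest complete plan takes 9:)
1. 2 mutineers → the warehouse floor.  (the loading dock: 4O 2M; the warehouse floor: 0O 2M)
2. 1 mutineer ← the loading dock.  (the loading dock: 4O 3M; the warehouse floor: 0O 1M)
3. 3 mutineers → the warehouse floor.  (the loading dock: 4O 0M; the warehouse floor: 0O 4M)
4. 1 mutineer ← the loading dock.  (the loading dock: 4O 1M; the warehouse floor: 0O 3M)
5. 3 officers → the warehouse floor.  (the loading dock: 1O 1M; the warehouse floor: 3O 3M)
6. 1 officer and 1 mutineer ← the loading dock.  (the loading dock: 2O 2M; the warehouse floor: 2O 2M)
7. 2 officers → the warehouse floor.  (the loading dock: 0O 2M; the warehouse floor: 4O 2M)
8. 1 mutineer ← the loading dock.  (the loading dock: 0O 3M; the warehouse floor: 4O 1M)
9. 3 mutineers → the warehouse floor.  (the loading dock: 0O 0M; the warehouse floor: 4O 4M)

No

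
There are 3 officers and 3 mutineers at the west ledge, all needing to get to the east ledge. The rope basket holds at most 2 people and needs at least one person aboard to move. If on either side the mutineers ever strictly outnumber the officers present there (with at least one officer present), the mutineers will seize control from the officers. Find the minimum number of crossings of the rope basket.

11

Counting alone: each trip to the east ledge takes at most 2 across and each return brings at least 1 back, so after t trips out (and t−1 returns) at most 2t − (t−1) of the 6 are across; that first reaches 6 at t = 5, so at least 9 crossings are needed.
The safety rule pushes this higher. Following every safe sequence of crossings, the most of the 6 that can be at the east ledge as the rope basket arrives there on crossing 9 is 5 — never all 6.
So no plan with fewer than 11 crossings exists, and this one achieves 11:
1. 2 mutineers → the east ledge.  (the west ledge: 3O 1M; the east ledge: 0O 2M)
2. 1 mutineer ← the west ledge.  (the west ledge: 3O 2M; the east ledge: 0O 1M)
3. 2 mutineers → the east ledge.  (the west ledge: 3O 0M; the east ledge: 0O 3M)
4. 1 mutineer ← the west ledge.  (the west ledge: 3O 1M; the east ledge: 0O 2M)
5. 2 officers → the east ledge.  (the west ledge: 1O 1M; the east ledge: 2O 2M)
6. 1 officer and 1 mutineer ← the west ledge.  (the west ledge: 2O 2M; the east ledge: 1O 1M)
7. 2 officers → the east ledge.  (the west ledge: 0O 2M; the east ledge: 3O 1M)
8. 1 mutineer ← the west ledge.  (the west ledge: 0O 3M; the east ledge: 3O 0M)
9. 2 mutineers → the east ledge.  (the west ledge: 0O 1M; the east ledge: 3O 2M)
10. 1 mutineer ← the west ledge.  (the west ledge: 0O 2M; the east ledge: 3O 1M)
11. 2 mutineers → the east ledge.  (the west ledge: 0O 0M; the east ledge: 3O 3M)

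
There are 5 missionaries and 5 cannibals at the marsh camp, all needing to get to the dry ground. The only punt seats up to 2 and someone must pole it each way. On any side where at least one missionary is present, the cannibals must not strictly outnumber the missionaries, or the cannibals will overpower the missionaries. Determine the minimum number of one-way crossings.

impossible

Following every safe sequence of crossings from the start, the most of the 10 that can be at the dry ground as the punt arrives there on crossings 1, 3, 5, 7 is 2, 3, 4, 5 respectively; the best ever achieved is 5 of 10.
From crossing 9 on, no configuration arises that was not already reachable earlier: only 13 distinct safe configurations (who is on which side, and where the punt is) can ever be reached, none of them has everyone across, and every continuation just revisits them. They are: 0 missionaries + 0 cannibals across (punt back at the start); 0 missionaries + 1 cannibal across (punt there); 0 missionaries + 1 cannibal across (punt back at the start); 0 missionaries + 2 cannibals across (punt there); 0 missionaries + 2 cannibals across (punt back at the start); 0 missionaries + 3 cannibals across (punt there); 0 missionaries + 3 cannibals across (punt back at the start); 0 missionaries + 4 cannibals across (punt there); 0 missionaries + 4 cannibals across (punt back at the start); 0 missionaries + 5 cannibals across (punt there); 1 missionary + 1 cannibal across (punt there); 1 missionary + 1 cannibal across (punt back at the start); 2 missionaries + 2 cannibals across (punt there). So no valid plan exists.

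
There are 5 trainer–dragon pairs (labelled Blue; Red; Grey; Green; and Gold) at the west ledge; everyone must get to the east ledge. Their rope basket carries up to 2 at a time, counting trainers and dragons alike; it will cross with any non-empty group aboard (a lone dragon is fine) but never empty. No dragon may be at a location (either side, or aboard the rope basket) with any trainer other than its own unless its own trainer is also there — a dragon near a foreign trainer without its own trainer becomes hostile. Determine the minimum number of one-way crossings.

impossible

Following every safe sequence of crossings from the start, the most of the 10 that can be at the east ledge as the rope basket arrives there on crossings 1, 3, 5, 7 is 2, 3, 4, 5 respectively; the best ever achieved is 5 of 10.
From crossing 9 on, no configuration arises that was not already reachable earlier: only 82 distinct safe configurations (who is on which side, and where the rope basket is) can ever be reached, none of them has everyone across, and every continuation just revisits them. So no valid plan exists.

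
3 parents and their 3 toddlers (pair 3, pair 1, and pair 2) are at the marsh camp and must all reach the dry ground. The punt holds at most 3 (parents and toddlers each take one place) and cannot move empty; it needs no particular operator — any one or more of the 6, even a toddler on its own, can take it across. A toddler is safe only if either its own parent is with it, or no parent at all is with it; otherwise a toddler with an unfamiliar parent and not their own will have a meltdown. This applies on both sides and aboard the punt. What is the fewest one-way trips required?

Counting alone: each trip to the dry ground takes at most 3 across and each return brings at least 1 back, so after t trips out (and t−1 returns) at most 3t − (t−1) of the 6 are across; that first reaches 6 at t = 3, so at least 5 crossings are needed.
The plan below uses exactly 5 crossings, so it is optimal:
1. parent 3 and toddler 3 cross → the dry ground.
2. parent 3 crosses ← the marsh camp.
3. parent 1, parent 2, and parent 3 cross → the dry ground.
4. toddler 3 crosses ← the marsh camp.
5. toddler 1, toddler 2, and toddler 3 cross → the dry ground.

5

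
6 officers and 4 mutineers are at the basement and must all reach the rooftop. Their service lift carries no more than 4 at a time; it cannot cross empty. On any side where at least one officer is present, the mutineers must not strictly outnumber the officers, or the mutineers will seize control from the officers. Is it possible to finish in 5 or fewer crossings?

Yes — this plan uses 5 crossings (≤ 5):
1. 4 mutineers → the rooftop.  (the basement: 6O 0M; the rooftop: 0O 4M)
2. 1 mutineer ← the basement.  (the basement: 6O 1M; the rooftop: 0O 3M)
3. 4 officers → the rooftop.  (the basement: 2O 1M; the rooftop: 4O 3M)
4. 1 mutineer ← the basement.  (the basement: 2O 2M; the rooftop: 4O 2M)
5. 2 officers and 2 mutineers → the rooftop.  (the basement: 0O 0M; the rooftop: 6O 4M)

Yes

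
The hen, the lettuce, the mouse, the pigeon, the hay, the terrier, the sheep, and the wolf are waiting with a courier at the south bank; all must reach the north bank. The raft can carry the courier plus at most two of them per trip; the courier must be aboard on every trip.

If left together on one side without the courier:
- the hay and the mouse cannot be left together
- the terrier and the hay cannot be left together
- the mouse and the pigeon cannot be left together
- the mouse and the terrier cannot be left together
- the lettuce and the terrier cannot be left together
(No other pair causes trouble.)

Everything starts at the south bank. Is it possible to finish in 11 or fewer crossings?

No

Counting alone: the courier can take at most 2 across per trip to the north bank, so moving all 8 needs at least 4 loaded trips out, with a return between consecutive ones — at least 7 crossings.
The safety rule pushes this higher. Following every safe sequence of crossings, the most of the 8 that can be at the north bank as the raft arrives there on crossings 7, 9, 11 is 5, 6, 7 respectively — never all 8.
So the move cannot be finished within 11 crossings. (The shortest complete plan takes 13:)
1. Courier goes to the north bank with the mouse and the terrier.
2. Courier goes back to the south bank with the mouse.
3. Courier goes to the north bank with the hen and the mouse.
4. Courier goes back to the south bank with the mouse.
5. Courier goes to the north bank with the lettuce and the mouse.
6. Courier goes back to the south bank with the terrier.
7. Courier goes to the north bank with the hay and the pigeon.
8. Courier goes back to the south bank with the mouse.
9. Courier goes to the north bank with the mouse and the sheep.
10. Courier goes back to the south bank with the mouse.
11. Courier goes to the north bank with the mouse and the wolf.
12. Courier goes back to the south bank with the mouse.
13. Courier goes to the north bank with the mouse and the terrier.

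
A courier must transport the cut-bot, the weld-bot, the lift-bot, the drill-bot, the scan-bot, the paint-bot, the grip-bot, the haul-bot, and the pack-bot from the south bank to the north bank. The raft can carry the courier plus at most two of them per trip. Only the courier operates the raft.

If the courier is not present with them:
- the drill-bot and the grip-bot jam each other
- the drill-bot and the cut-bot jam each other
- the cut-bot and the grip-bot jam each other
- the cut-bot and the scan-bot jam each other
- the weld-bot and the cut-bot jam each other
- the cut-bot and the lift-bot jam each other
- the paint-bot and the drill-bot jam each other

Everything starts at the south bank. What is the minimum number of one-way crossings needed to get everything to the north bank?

Counting alone: the courier can take at most 2 across per trip to the north bank, so moving all 9 needs at least 5 loaded trips out, with a return between consecutive ones — at least 9 crossings.
The safety rule pushes this higher. Following every safe sequence of crossings, the most of the 9 that can be at the north bank as the raft arrives there on crossings 9, 11, 13 is 6, 7, 8 respectively — never all 9.
So no plan with fewer than 15 crossings exists, and this one achieves 15:
1. Courier goes to the north bank with the cut-bot and the drill-bot.
2. Courier goes back to the south bank with the cut-bot.
3. Courier goes to the north bank with the cut-bot and the weld-bot.
4. Courier goes back to the south bank with the cut-bot.
5. Courier goes to the north bank with the cut-bot and the lift-bot.
6. Courier goes back to the south bank with the cut-bot.
7. Courier goes to the north bank with the cut-bot and the scan-bot.
8. Courier goes back to the south bank with the cut-bot.
9. Courier goes to the north bank with the cut-bot and the haul-bot.
10. Courier goes back to the south bank with the cut-bot.
11. Courier goes to the north bank with the cut-bot and the pack-bot.
12. Courier goes back to the south bank with the cut-bot.
13. Courier goes to the north bank with the grip-bot and the paint-bot.
14. Courier goes back to the south bank with the drill-bot.
15. Courier goes to the north bank with the cut-bot and the drill-bot.

15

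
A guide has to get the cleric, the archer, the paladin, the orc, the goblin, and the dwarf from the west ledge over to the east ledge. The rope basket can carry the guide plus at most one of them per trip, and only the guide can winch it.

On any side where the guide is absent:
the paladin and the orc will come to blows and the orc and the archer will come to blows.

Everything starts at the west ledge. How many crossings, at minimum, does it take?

13

Counting alone: the guide can take at most 1 across per trip to the east ledge, so moving all 6 needs at least 6 loaded trips out, with a return between consecutive ones — at least 11 crossings.
The safety rule pushes this higher. Following every safe sequence of crossings, the most of the 6 that can be at the east ledge as the rope basket arrives there on crossing 11 is 5 — never all 6.
So no plan with fewer than 13 crossings exists, and this one achieves 13:
1. Guide goes to the east ledge with the orc.  [the west ledge: the archer, the cleric, the dwarf, the goblin, the paladin | the east ledge: the orc]
2. Guide goes back to the west ledge alone.  [the west ledge: the archer, the cleric, the dwarf, the goblin, the paladin | the east ledge: the orc]
3. Guide goes to the east ledge with the cleric.  [the west ledge: the archer, the dwarf, the goblin, the paladin | the east ledge: the cleric, the orc]
4. Guide goes back to the west ledge alone.  [the west ledge: the archer, the dwarf, the goblin, the paladin | the east ledge: the cleric, the orc]
5. Guide goes to the east ledge with the archer.  [the west ledge: the dwarf, the goblin, the paladin | the east ledge: the archer, the cleric, the orc]
6. Guide goes back to the west ledge with the orc.  [the west ledge: the dwarf, the goblin, the orc, the paladin | the east ledge: the archer, the cleric]
7. Guide goes to the east ledge with the paladin.  [the west ledge: the dwarf, the goblin, the orc | the east ledge: the archer, the cleric, the paladin]
8. Guide goes back to the west ledge alone.  [the west ledge: the dwarf, the goblin, the orc | the east ledge: the archer, the cleric, the paladin]
9. Guide goes to the east ledge with the goblin.  [the west ledge: the dwarf, the orc | the east ledge: the archer, the cleric, the goblin, the paladin]
10. Guide goes back to the west ledge alone.  [the west ledge: the dwarf, the orc | the east ledge: the archer, the cleric, the goblin, the paladin]
11. Guide goes to the east ledge with the dwarf.  [the west ledge: the orc | the east ledge: the archer, the cleric, the dwarf, the goblin, the paladin]
12. Guide goes back to the west ledge alone.  [the west ledge: the orc | the east ledge: the archer, the cleric, the dwarf, the goblin, the paladin]
13. Guide goes to the east ledge with the orc.  [the west ledge: — | the east ledge: the archer, the cleric, the dwarf, the goblin, the orc, the paladin]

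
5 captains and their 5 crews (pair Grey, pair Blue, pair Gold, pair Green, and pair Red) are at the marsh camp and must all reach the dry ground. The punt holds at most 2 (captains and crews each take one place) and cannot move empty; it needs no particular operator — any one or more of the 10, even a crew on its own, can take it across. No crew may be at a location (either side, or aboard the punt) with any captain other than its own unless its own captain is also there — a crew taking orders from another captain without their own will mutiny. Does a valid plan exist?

Following every safe sequence of crossings from the start, the most of the 10 that can be at the dry ground as the punt arrives there on crossings 1, 3, 5, 7 is 2, 3, 4, 5 respectively; the best ever achieved is 5 of 10.
From crossing 9 on, no configuration arises that was not already reachable earlier: only 82 distinct safe configurations (who is on which side, and where the punt is) can ever be reached, none of them has everyone across, and every continuation just revisits them. So no valid plan exists.

No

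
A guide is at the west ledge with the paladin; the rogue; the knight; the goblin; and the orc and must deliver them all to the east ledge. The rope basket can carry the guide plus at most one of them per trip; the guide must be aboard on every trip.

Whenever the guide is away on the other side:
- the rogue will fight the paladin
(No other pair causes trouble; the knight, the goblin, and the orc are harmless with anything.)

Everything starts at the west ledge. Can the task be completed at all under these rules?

1. Guide goes to the east ledge with the paladin.  [the west ledge: the goblin, the knight, the orc, the rogue | the east ledge: the paladin]
2. Guide goes back to the west ledge alone.  [the west ledge: the goblin, the knight, the orc, the rogue | the east ledge: the paladin]
3. Guide goes to the east ledge with the knight.  [the west ledge: the goblin, the orc, the rogue | the east ledge: the knight, the paladin]
4. Guide goes back to the west ledge alone.  [the west ledge: the goblin, the orc, the rogue | the east ledge: the knight, the paladin]
5. Guide goes to the east ledge with the goblin.  [the west ledge: the orc, the rogue | the east ledge: the goblin, the knight, the paladin]
6. Guide goes back to the west ledge alone.  [the west ledge: the orc, the rogue | the east ledge: the goblin, the knight, the paladin]
7. Guide goes to the east ledge with the orc.  [the west ledge: the rogue | the east ledge: the goblin, the knight, the orc, the paladin]
8. Guide goes back to the west ledge alone.  [the west ledge: the rogue | the east ledge: the goblin, the knight, the orc, the paladin]
9. Guide goes to the east ledge with the rogue.  [the west ledge: — | the east ledge: the goblin, the knight, the orc, the paladin, the rogue]

Yes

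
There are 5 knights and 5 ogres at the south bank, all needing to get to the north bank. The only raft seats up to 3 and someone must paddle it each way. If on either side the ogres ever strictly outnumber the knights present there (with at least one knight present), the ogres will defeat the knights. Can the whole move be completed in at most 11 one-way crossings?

Yes — this plan uses 11 crossings (≤ 11):
1. 2 ogres → the north bank.  (the south bank: 5K 3O; the north bank: 0K 2O)
2. 1 ogre ← the south bank.  (the south bank: 5K 4O; the north bank: 0K 1O)
3. 3 ogres → the north bank.  (the south bank: 5K 1O; the north bank: 0K 4O)
4. 1 ogre ← the south bank.  (the south bank: 5K 2O; the north bank: 0K 3O)
5. 3 knights → the north bank.  (the south bank: 2K 2O; the north bank: 3K 3O)
6. 1 knight and 1 ogre ← the south bank.  (the south bank: 3K 3O; the north bank: 2K 2O)
7. 3 knights → the north bank.  (the south bank: 0K 3O; the north bank: 5K 2O)
8. 1 ogre ← the south bank.  (the south bank: 0K 4O; the north bank: 5K 1O)
9. 2 ogres → the north bank.  (the south bank: 0K 2O; the north bank: 5K 3O)
10. 1 ogre ← the south bank.  (the south bank: 0K 3O; the north bank: 5K 2O)
11. 3 ogres → the north bank.  (the south bank: 0K 0O; the north bank: 5K 5O)

Yes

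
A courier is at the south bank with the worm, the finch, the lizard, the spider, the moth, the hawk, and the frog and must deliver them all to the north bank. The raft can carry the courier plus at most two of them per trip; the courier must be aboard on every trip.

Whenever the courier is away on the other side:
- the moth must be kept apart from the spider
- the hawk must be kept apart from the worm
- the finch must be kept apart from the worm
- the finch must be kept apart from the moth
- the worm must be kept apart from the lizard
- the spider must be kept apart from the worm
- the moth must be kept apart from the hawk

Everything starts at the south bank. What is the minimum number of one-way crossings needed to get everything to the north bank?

9

Counting alone: the courier can take at most 2 across per trip to the north bank, so moving all 7 needs at least 4 loaded trips out, with a return between consecutive ones — at least 7 crossings.
The safety rule pushes this higher. Following every safe sequence of crossings, the most of the 7 that can be at the north bank as the raft arrives there on crossing 7 is 6 — never all 7.
So no plan with fewer than 9 crossings exists, and this one achieves 9:
1. Courier goes to the north bank with the moth and the worm.  [the south bank: the finch, the frog, the hawk, the lizard, the spider | the north bank: the moth, the worm]
2. Courier goes back to the south bank alone.  [the south bank: the finch, the frog, the hawk, the lizard, the spider | the north bank: the moth, the worm]
3. Courier goes to the north bank with the frog.  [the south bank: the finch, the hawk, the lizard, the spider | the north bank: the frog, the moth, the worm]
4. Courier goes back to the south bank alone.  [the south bank: the finch, the hawk, the lizard, the spider | the north bank: the frog, the moth, the worm]
5. Courier goes to the north bank with the finch and the lizard.  [the south bank: the hawk, the spider | the north bank: the finch, the frog, the lizard, the moth, the worm]
6. Courier goes back to the south bank with the moth and the worm.  [the south bank: the hawk, the moth, the spider, the worm | the north bank: the finch, the frog, the lizard]
7. Courier goes to the north bank with the hawk and the spider.  [the south bank: the moth, the worm | the north bank: the finch, the frog, the hawk, the lizard, the spider]
8. Courier goes back to the south bank alone.  [the south bank: the moth, the worm | the north bank: the finch, the frog, the hawk, the lizard, the spider]
9. Courier goes to the north bank with the moth and the worm.  [the south bank: — | the north bank: the finch, the frog, the hawk, the lizard, the moth, the spider, the worm]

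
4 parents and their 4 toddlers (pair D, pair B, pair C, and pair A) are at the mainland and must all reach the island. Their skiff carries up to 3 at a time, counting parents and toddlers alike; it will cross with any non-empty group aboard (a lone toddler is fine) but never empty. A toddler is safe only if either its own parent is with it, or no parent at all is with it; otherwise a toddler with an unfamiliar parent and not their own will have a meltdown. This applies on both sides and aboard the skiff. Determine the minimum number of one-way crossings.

Counting alone: each trip to the island takes at most 3 across and each return brings at least 1 back, so after t trips out (and t−1 returns) at most 3t − (t−1) of the 8 are across; that first reaches 8 at t = 4, so at least 7 crossings are needed.
The safety rule pushes this higher. Following every safe sequence of crossings, the most of the 8 that can be at the island as the skiff arrives there on crossing 7 is 7 — never all 8.
So no plan with fewer than 9 crossings exists, and this one achieves 9:
1. parent D and toddler D cross → the island.
2. parent D crosses ← the mainland.
3. parent B, parent D, and toddler B cross → the island.
4. parent D and toddler D cross ← the mainland.
5. parent A, parent C, and parent D cross → the island.
6. toddler B crosses ← the mainland.
7. toddler B and toddler D cross → the island.
8. toddler D crosses ← the mainland.
9. toddler A, toddler C, and toddler D cross → the island.

9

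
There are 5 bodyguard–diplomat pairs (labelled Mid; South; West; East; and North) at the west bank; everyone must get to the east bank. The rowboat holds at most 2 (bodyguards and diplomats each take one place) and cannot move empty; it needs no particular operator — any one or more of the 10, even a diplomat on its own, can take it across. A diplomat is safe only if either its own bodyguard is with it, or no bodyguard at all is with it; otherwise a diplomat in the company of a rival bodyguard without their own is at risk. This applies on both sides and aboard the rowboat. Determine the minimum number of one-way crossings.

impossible

Following every safe sequence of crossings from the start, the most of the 10 that can be at the east bank as the rowboat arrives there on crossings 1, 3, 5, 7 is 2, 3, 4, 5 respectively; the best ever achieved is 5 of 10.
From crossing 9 on, no configuration arises that was not already reachable earlier: only 82 distinct safe configurations (who is on which side, and where the rowboat is) can ever be reached, none of them has everyone across, and every continuation just revisits them. So no valid plan exists.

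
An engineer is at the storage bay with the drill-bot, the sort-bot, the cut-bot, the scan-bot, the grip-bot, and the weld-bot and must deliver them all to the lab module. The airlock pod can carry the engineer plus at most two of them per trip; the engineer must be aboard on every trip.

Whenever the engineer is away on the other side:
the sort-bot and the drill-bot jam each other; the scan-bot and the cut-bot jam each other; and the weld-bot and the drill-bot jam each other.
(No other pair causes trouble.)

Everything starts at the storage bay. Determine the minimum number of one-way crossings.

Counting alone: the engineer can take at most 2 across per trip to the lab module, so moving all 6 needs at least 3 loaded trips out, with a return between consecutive ones — at least 5 crossings.
The safety rule pushes this higher. Following every safe sequence of crossings, the most of the 6 that can be at the lab module as the airlock pod arrives there on crossing 5 is 5 — never all 6.
So no plan with fewer than 7 crossings exists, and this one achieves 7:
1. Engineer goes to the lab module with the cut-bot and the drill-bot.  [the storage bay: the grip-bot, the scan-bot, the sort-bot, the weld-bot | the lab module: the cut-bot, the drill-bot]
2. Engineer goes back to the storage bay alone.  [the storage bay: the grip-bot, the scan-bot, the sort-bot, the weld-bot | the lab module: the cut-bot, the drill-bot]
3. Engineer goes to the lab module with the sort-bot.  [the storage bay: the grip-bot, the scan-bot, the weld-bot | the lab module: the cut-bot, the drill-bot, the sort-bot]
4. Engineer goes back to the storage bay with the drill-bot.  [the storage bay: the drill-bot, the grip-bot, the scan-bot, the weld-bot | the lab module: the cut-bot, the sort-bot]
5. Engineer goes to the lab module with the grip-bot and the weld-bot.  [the storage bay: the drill-bot, the scan-bot | the lab module: the cut-bot, the grip-bot, the sort-bot, the weld-bot]
6. Engineer goes back to the storage bay alone.  [the storage bay: the drill-bot, the scan-bot | the lab module: the cut-bot, the grip-bot, the sort-bot, the weld-bot]
7. Engineer goes to the lab module with the drill-bot and the scan-bot.  [the storage bay: — | the lab module: the cut-bot, the drill-bot, the grip-bot, the scan-bot, the sort-bot, the weld-bot]

7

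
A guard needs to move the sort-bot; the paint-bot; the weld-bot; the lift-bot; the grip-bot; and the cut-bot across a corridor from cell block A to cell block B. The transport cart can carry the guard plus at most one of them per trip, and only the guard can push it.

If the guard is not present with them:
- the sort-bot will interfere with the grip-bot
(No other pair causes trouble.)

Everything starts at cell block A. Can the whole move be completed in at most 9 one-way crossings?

Counting alone: the guard can take at most 1 across per trip to cell block B, so moving all 6 needs at least 6 loaded trips out, with a return between consecutive ones — at least 11 crossings.
Since 9 < 11, 9 crossings cannot be enough. (The shortest complete plan in fact takes 11:)
1. Guard goes to cell block B with the sort-bot.  [cell block A: the cut-bot, the grip-bot, the lift-bot, the paint-bot, the weld-bot | cell block B: the sort-bot]
2. Guard goes back to cell block A alone.  [cell block A: the cut-bot, the grip-bot, the lift-bot, the paint-bot, the weld-bot | cell block B: the sort-bot]
3. Guard goes to cell block B with the paint-bot.  [cell block A: the cut-bot, the grip-bot, the lift-bot, the weld-bot | cell block B: the paint-bot, the sort-bot]
4. Guard goes back to cell block A alone.  [cell block A: the cut-bot, the grip-bot, the lift-bot, the weld-bot | cell block B: the paint-bot, the sort-bot]
5. Guard goes to cell block B with the weld-bot.  [cell block A: the cut-bot, the grip-bot, the lift-bot | cell block B: the paint-bot, the sort-bot, the weld-bot]
6. Guard goes back to cell block A alone.  [cell block A: the cut-bot, the grip-bot, the lift-bot | cell block B: the paint-bot, the sort-bot, the weld-bot]
7. Guard goes to cell block B with the lift-bot.  [cell block A: the cut-bot, the grip-bot | cell block B: the lift-bot, the paint-bot, the sort-bot, the weld-bot]
8. Guard goes back to cell block A alone.  [cell block A: the cut-bot, the grip-bot | cell block B: the lift-bot, the paint-bot, the sort-bot, the weld-bot]
9. Guard goes to cell block B with the cut-bot.  [cell block A: the grip-bot | cell block B: the cut-bot, the lift-bot, the paint-bot, the sort-bot, the weld-bot]
10. Guard goes back to cell block A alone.  [cell block A: the grip-bot | cell block B: the cut-bot, the lift-bot, the paint-bot, the sort-bot, the weld-bot]
11. Guard goes to cell block B with the grip-bot.  [cell block A: — | cell block B: the cut-bot, the grip-bot, the lift-bot, the paint-bot, the sort-bot, the weld-bot]

No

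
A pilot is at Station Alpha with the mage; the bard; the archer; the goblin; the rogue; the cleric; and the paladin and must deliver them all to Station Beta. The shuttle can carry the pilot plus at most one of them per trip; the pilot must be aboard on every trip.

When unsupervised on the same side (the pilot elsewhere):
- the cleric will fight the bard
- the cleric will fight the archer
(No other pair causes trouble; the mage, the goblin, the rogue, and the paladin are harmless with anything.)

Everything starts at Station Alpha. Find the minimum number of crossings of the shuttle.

Counting alone: the pilot can take at most 1 across per trip to Station Beta, so moving all 7 needs at least 7 loaded trips out, with a return between consecutive ones — at least 13 crossings.
The safety rule pushes this higher. Following every safe sequence of crossings, the most of the 7 that can be at Station Beta as the shuttle arrives there on crossing 13 is 6 — never all 7.
So no plan with fewer than 15 crossings exists, and this one achieves 15:
1. Pilot goes to Station Beta with the cleric.
2. Pilot goes back to Station Alpha alone.
3. Pilot goes to Station Beta with the mage.
4. Pilot goes back to Station Alpha alone.
5. Pilot goes to Station Beta with the bard.
6. Pilot goes back to Station Alpha with the cleric.
7. Pilot goes to Station Beta with the archer.
8. Pilot goes back to Station Alpha alone.
9. Pilot goes to Station Beta with the goblin.
10. Pilot goes back to Station Alpha alone.
11. Pilot goes to Station Beta with the rogue.
12. Pilot goes back to Station Alpha alone.
13. Pilot goes to Station Beta with the paladin.
14. Pilot goes back to Station Alpha alone.
15. Pilot goes to Station Beta with the cleric.

15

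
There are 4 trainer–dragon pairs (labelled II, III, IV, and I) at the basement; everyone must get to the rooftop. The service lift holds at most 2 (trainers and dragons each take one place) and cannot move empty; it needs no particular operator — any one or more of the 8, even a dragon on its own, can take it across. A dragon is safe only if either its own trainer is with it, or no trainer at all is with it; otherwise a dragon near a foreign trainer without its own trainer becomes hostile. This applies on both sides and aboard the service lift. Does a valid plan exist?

No

Following every safe sequence of crossings from the start, the most of the 8 that can be at the rooftop as the service lift arrives there on crossings 1, 3, 5 is 2, 3, 4 respectively; the best ever achieved is 4 of 8.
From crossing 7 on, no configuration arises that was not already reachable earlier: only 44 distinct safe configurations (who is on which side, and where the service lift is) can ever be reached, none of them has everyone across, and every continuation just revisits them. So no valid plan exists.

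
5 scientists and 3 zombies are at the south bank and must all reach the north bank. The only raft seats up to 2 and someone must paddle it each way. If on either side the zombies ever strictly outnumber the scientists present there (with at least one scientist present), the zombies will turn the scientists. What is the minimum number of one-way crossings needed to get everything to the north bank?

13

Counting alone: each trip to the north bank takes at most 2 across and each return brings at least 1 back, so after t trips out (and t−1 returns) at most 2t − (t−1) of the 8 are across; that first reaches 8 at t = 7, so at least 13 crossings are needed.
The plan below uses exactly 13 crossings, so it is optimal:
1. 2 zombies → the north bank.  (the south bank: 5S 1Z; the north bank: 0S 2Z)
2. 1 zombie ← the south bank.  (the south bank: 5S 2Z; the north bank: 0S 1Z)
3. 2 zombies → the north bank.  (the south bank: 5S 0Z; the north bank: 0S 3Z)
4. 1 zombie ← the south bank.  (the south bank: 5S 1Z; the north bank: 0S 2Z)
5. 2 scientists → the north bank.  (the south bank: 3S 1Z; the north bank: 2S 2Z)
6. 1 zombie ← the south bank.  (the south bank: 3S 2Z; the north bank: 2S 1Z)
7. 1 scientist and 1 zombie → the north bank.  (the south bank: 2S 1Z; the north bank: 3S 2Z)
8. 1 zombie ← the south bank.  (the south bank: 2S 2Z; the north bank: 3S 1Z)
9. 2 zombies → the north bank.  (the south bank: 2S 0Z; the north bank: 3S 3Z)
10. 1 zombie ← the south bank.  (the south bank: 2S 1Z; the north bank: 3S 2Z)
11. 1 scientist and 1 zombie → the north bank.  (the south bank: 1S 0Z; the north bank: 4S 3Z)
12. 1 zombie ← the south bank.  (the south bank: 1S 1Z; the north bank: 4S 2Z)
13. 1 scientist and 1 zombie → the north bank.  (the south bank: 0S 0Z; the north bank: 5S 3Z)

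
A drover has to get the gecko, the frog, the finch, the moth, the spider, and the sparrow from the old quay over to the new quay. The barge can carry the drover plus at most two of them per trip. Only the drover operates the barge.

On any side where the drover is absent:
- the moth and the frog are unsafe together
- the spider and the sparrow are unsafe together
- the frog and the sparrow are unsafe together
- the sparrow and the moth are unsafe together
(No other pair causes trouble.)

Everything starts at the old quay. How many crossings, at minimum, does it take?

9

Counting alone: the drover can take at most 2 across per trip to the new quay, so moving all 6 needs at least 3 loaded trips out, with a return between consecutive ones — at least 5 crossings.
The safety rule pushes this higher. Following every safe sequence of crossings, the most of the 6 that can be at the new quay as the barge arrives there on crossings 5, 7 is 4, 5 respectively — never all 6.
So no plan with fewer than 9 crossings exists, and this one achieves 9:
1. Drover goes to the new quay with the frog and the sparrow.
2. Drover goes back to the old quay with the frog.
3. Drover goes to the new quay with the frog and the gecko.
4. Drover goes back to the old quay with the frog.
5. Drover goes to the new quay with the finch and the frog.
6. Drover goes back to the old quay with the frog.
7. Drover goes to the new quay with the frog and the spider.
8. Drover goes back to the old quay with the sparrow.
9. Drover goes to the new quay with the moth and the sparrow.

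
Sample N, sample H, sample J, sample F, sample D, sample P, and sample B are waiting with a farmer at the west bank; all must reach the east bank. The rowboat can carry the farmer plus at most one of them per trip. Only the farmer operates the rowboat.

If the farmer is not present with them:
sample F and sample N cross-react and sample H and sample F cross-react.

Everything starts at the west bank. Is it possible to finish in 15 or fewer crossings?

Yes

Yes — this plan uses 15 crossings (≤ 15):
1. Farmer goes to the east bank with sample F.
2. Farmer goes back to the west bank alone.
3. Farmer goes to the east bank with sample N.
4. Farmer goes back to the west bank with sample F.
5. Farmer goes to the east bank with sample H.
6. Farmer goes back to the west bank alone.
7. Farmer goes to the east bank with sample J.
8. Farmer goes back to the west bank alone.
9. Farmer goes to the east bank with sample D.
10. Farmer goes back to the west bank alone.
11. Farmer goes to the east bank with sample P.
12. Farmer goes back to the west bank alone.
13. Farmer goes to the east bank with sample B.
14. Farmer goes back to the west bank alone.
15. Farmer goes to the east bank with sample F.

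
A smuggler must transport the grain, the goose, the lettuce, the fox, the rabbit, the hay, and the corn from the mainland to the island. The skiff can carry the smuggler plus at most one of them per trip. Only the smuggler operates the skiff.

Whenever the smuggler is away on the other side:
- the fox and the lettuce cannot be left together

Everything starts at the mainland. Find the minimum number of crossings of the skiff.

13

Counting alone: the smuggler can take at most 1 across per trip to the island, so moving all 7 needs at least 7 loaded trips out, with a return between consecutive ones — at least 13 crossings.
The plan below uses exactly 13 crossings, so it is optimal:
1. Smuggler goes to the island with the lettuce.
2. Smuggler goes back to the mainland alone.
3. Smuggler goes to the island with the grain.
4. Smuggler goes back to the mainland alone.
5. Smuggler goes to the island with the goose.
6. Smuggler goes back to the mainland alone.
7. Smuggler goes to the island with the rabbit.
8. Smuggler goes back to the mainland alone.
9. Smuggler goes to the island with the hay.
10. Smuggler goes back to the mainland alone.
11. Smuggler goes to the island with the corn.
12. Smuggler goes back to the mainland alone.
13. Smuggler goes to the island with the fox.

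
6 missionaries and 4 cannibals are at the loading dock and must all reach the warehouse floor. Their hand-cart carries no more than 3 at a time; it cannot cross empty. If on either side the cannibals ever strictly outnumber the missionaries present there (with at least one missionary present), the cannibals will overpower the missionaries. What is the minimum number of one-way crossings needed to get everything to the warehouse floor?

Counting alone: each trip to the warehouse floor takes at most 3 across and each return brings at least 1 back, so after t trips out (and t−1 returns) at most 3t − (t−1) of the 10 are across; that first reaches 10 at t = 5, so at least 9 crossings are needed.
The plan below uses exactly 9 crossings, so it is optimal:
1. 2 cannibals → the warehouse floor.  (the loading dock: 6M 2C; the warehouse floor: 0M 2C)
2. 1 cannibal ← the loading dock.  (the loading dock: 6M 3C; the warehouse floor: 0M 1C)
3. 3 cannibals → the warehouse floor.  (the loading dock: 6M 0C; the warehouse floor: 0M 4C)
4. 1 cannibal ← the loading dock.  (the loading dock: 6M 1C; the warehouse floor: 0M 3C)
5. 3 missionaries → the warehouse floor.  (the loading dock: 3M 1C; the warehouse floor: 3M 3C)
6. 1 cannibal ← the loading dock.  (the loading dock: 3M 2C; the warehouse floor: 3M 2C)
7. 1 missionary and 2 cannibals → the warehouse floor.  (the loading dock: 2M 0C; the warehouse floor: 4M 4C)
8. 1 cannibal ← the loading dock.  (the loading dock: 2M 1C; the warehouse floor: 4M 3C)
9. 2 missionaries and 1 cannibal → the warehouse floor.  (the loading dock: 0M 0C; the warehouse floor: 6M 4C)

9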